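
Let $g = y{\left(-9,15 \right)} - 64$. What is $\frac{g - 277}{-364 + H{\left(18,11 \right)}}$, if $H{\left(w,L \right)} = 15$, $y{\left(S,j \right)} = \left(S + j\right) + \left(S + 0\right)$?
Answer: $\frac{344}{349} \approx 0.98567$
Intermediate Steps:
$y{\left(S,j \right)} = j + 2 S$ ($y{\left(S,j \right)} = \left(S + j\right) + S = j + 2 S$)
$g = -67$ ($g = \left(15 + 2 \left(-9\right)\right) - 64 = \left(15 - 18\right) - 64 = -3 - 64 = -67$)
$\frac{g - 277}{-364 + H{\left(18,11 \right)}} = \frac{-67 - 277}{-364 + 15} = - \frac{344}{-349} = \left(-344\right) \left(- \frac{1}{349}\right) = \frac{344}{349}$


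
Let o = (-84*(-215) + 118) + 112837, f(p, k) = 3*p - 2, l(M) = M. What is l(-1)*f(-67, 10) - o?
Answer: -130812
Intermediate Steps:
f(p, k) = -2 + 3*p
o = 131015 (o = (18060 + 118) + 112837 = 18178 + 112837 = 131015)
l(-1)*f(-67, 10) - o = -(-2 + 3*(-67)) - 1*131015 = -(-2 - 201) - 131015 = -1*(-203) - 131015 = 203 - 131015 = -130812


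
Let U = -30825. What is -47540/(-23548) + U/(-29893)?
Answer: 536745080/175980091 ≈ 3.0500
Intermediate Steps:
-47540/(-23548) + U/(-29893) = -47540/(-23548) - 30825/(-29893) = -47540*(-1/23548) - 30825*(-1/29893) = 11885/5887 + 30825/29893 = 536745080/175980091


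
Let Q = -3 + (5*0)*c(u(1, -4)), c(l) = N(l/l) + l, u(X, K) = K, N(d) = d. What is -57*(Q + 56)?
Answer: -3021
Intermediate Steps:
c(l) = 1 + l (c(l) = l/l + l = 1 + l)
Q = -3 (Q = -3 + (5*0)*(1 - 4) = -3 + 0*(-3) = -3 + 0 = -3)
-57*(Q + 56) = -57*(-3 + 56) = -57*53 = -3021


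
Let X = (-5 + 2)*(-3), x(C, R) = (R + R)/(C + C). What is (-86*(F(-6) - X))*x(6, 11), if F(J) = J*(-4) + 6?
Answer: -3311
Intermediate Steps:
x(C, R) = R/C (x(C, R) = (2*R)/((2*C)) = (2*R)*(1/(2*C)) = R/C)
F(J) = 6 - 4*J (F(J) = -4*J + 6 = 6 - 4*J)
X = 9 (X = -3*(-3) = 9)
(-86*(F(-6) - X))*x(6, 11) = (-86*((6 - 4*(-6)) - 1*9))*(11/6) = (-86*((6 + 24) - 9))*(11*(⅙)) = -86*(30 - 9)*(11/6) = -86*21*(11/6) = -1806*11/6 = -3311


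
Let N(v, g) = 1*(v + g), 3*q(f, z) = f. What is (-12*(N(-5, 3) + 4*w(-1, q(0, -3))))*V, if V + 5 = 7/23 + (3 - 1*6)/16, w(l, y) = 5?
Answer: 48519/46 ≈ 1054.8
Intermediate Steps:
q(f, z) = f/3
N(v, g) = g + v (N(v, g) = 1*(g + v) = g + v)
V = -1797/368 (V = -5 + (7/23 + (3 - 1*6)/16) = -5 + (7*(1/23) + (3 - 6)*(1/16)) = -5 + (7/23 - 3*1/16) = -5 + (7/23 - 3/16) = -5 + 43/368 = -1797/368 ≈ -4.8831)
(-12*(N(-5, 3) + 4*w(-1, q(0, -3))))*V = -12*((3 - 5) + 4*5)*(-1797/368) = -12*(-2 + 20)*(-1797/368) = -12*18*(-1797/368) = -216*(-1797/368) = 48519/46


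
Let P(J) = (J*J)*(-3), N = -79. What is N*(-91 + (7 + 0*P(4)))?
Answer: 6636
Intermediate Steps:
P(J) = -3*J² (P(J) = J²*(-3) = -3*J²)
N*(-91 + (7 + 0*P(4))) = -79*(-91 + (7 + 0*(-3*4²))) = -79*(-91 + (7 + 0*(-3*16))) = -79*(-91 + (7 + 0*(-48))) = -79*(-91 + (7 + 0)) = -79*(-91 + 7) = -79*(-84) = 6636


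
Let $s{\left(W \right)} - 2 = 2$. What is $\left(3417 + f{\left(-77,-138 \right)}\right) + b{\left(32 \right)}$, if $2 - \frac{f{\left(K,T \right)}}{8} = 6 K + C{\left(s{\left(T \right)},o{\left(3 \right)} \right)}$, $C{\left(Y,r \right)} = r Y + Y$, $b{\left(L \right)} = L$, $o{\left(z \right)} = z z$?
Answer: $6841$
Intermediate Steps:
$o{\left(z \right)} = z^{2}$
$s{\left(W \right)} = 4$ ($s{\left(W \right)} = 2 + 2 = 4$)
$C{\left(Y,r \right)} = Y + Y r$ ($C{\left(Y,r \right)} = Y r + Y = Y + Y r$)
$f{\left(K,T \right)} = -304 - 48 K$ ($f{\left(K,T \right)} = 16 - 8 \left(6 K + 4 \left(1 + 3^{2}\right)\right) = 16 - 8 \left(6 K + 4 \left(1 + 9\right)\right) = 16 - 8 \left(6 K + 4 \cdot 10\right) = 16 - 8 \left(6 K + 40\right) = 16 - 8 \left(40 + 6 K\right) = 16 - \left(320 + 48 K\right) = -304 - 48 K$)
$\left(3417 + f{\left(-77,-138 \right)}\right) + b{\left(32 \right)} = \left(3417 - -3392\right) + 32 = \left(3417 + \left(-304 + 3696\right)\right) + 32 = \left(3417 + 3392\right) + 32 = 6809 + 32 = 6841$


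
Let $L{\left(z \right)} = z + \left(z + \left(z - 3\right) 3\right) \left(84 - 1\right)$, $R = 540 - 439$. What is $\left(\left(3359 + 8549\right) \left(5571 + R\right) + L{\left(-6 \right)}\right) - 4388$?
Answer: $67535043$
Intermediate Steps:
$R = 101$
$L{\left(z \right)} = -747 + 333 z$ ($L{\left(z \right)} = z + \left(z + \left(-3 + z\right) 3\right) 83 = z + \left(z + \left(-9 + 3 z\right)\right) 83 = z + \left(-9 + 4 z\right) 83 = z + \left(-747 + 332 z\right) = -747 + 333 z$)
$\left(\left(3359 + 8549\right) \left(5571 + R\right) + L{\left(-6 \right)}\right) - 4388 = \left(\left(3359 + 8549\right) \left(5571 + 101\right) + \left(-747 + 333 \left(-6\right)\right)\right) - 4388 = \left(11908 \cdot 5672 - 2745\right) - 4388 = \left(67542176 - 2745\right) - 4388 = 67539431 - 4388 = 67535043$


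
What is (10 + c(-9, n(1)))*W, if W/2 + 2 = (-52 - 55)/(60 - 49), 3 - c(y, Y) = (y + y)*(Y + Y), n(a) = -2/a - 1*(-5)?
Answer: -2838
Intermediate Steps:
n(a) = 5 - 2/a (n(a) = -2/a + 5 = 5 - 2/a)
c(y, Y) = 3 - 4*Y*y (c(y, Y) = 3 - (y + y)*(Y + Y) = 3 - 2*y*2*Y = 3 - 4*Y*y)
W = -258/11 (W = -4 + 2*((-52 - 55)/(60 - 49)) = -4 + 2*(-107/11) = -4 - 214/11 = -258/11 ≈ -23.455)
(10 + c(-9, n(1)))*W = (10 + (3 - 4*(5 - 2/1)*(-9)))*(-258/11) = (10 + (3 - 4*(5 - 2*1)*(-9)))*(-258/11) = (10 + (3 - 4*(5 - 2)*(-9)))*(-258/11) = (10 + (3 - 4*3*(-9)))*(-258/11) = (10 + (3 + 108))*(-258/11) = (10 + 111)*(-258/11) = 121*(-258/11) = -2838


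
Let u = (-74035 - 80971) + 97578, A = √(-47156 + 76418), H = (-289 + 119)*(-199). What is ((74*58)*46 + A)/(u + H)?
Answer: -4292/513 - √29262/23598 ≈ -8.3737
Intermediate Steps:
H = 33830 (H = -170*(-199) = 33830)
A = √29262 ≈ 171.06
u = -57428 (u = -155006 + 97578 = -57428)
((74*58)*46 + A)/(u + H) = ((74*58)*46 + √29262)/(-57428 + 33830) = (4292*46 + √29262)/(-23598) = (197432 + √29262)*(-1/23598) = -4292/513 - √29262/23598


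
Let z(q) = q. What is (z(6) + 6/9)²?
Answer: 400/9 ≈ 44.444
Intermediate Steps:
(z(6) + 6/9)² = (6 + 6/9)² = (6 + 6*(⅑))² = (6 + ⅔)² = (20/3)² = 400/9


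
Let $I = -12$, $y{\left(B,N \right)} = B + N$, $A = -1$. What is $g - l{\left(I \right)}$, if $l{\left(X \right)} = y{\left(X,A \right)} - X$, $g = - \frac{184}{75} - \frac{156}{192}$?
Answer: $- \frac{2719}{1200} \approx -2.2658$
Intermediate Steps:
$g = - \frac{3919}{1200}$ ($g = \left(-184\right) \frac{1}{75} - \frac{13}{16} = - \frac{184}{75} - \frac{13}{16} = - \frac{3919}{1200} \approx -3.2658$)
$l{\left(X \right)} = -1$ ($l{\left(X \right)} = \left(X - 1\right) - X = \left(-1 + X\right) - X = -1$)
$g - l{\left(I \right)} = - \frac{3919}{1200} - -1 = - \frac{3919}{1200} + 1 = - \frac{2719}{1200}$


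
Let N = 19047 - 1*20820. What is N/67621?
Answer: -1773/67621 ≈ -0.026220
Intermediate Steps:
N = -1773 (N = 19047 - 20820 = -1773)
N/67621 = -1773/67621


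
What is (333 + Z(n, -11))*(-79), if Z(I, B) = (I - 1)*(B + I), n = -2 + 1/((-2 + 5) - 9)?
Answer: -1065631/36 ≈ -29601.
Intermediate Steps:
n = -13/6 (n = -2 + 1/(3 - 9) = -2 + 1/(-6) = -2 - ⅙ = -13/6 ≈ -2.1667)
Z(I, B) = (-1 + I)*(B + I)
(333 + Z(n, -11))*(-79) = (333 + ((-13/6)² - 1*(-11) - 1*(-13/6) - 11*(-13/6)))*(-79) = (333 + (169/36 + 11 + 13/6 + 143/6))*(-79) = (333 + 1501/36)*(-79) = (13489/36)*(-79) = -1065631/36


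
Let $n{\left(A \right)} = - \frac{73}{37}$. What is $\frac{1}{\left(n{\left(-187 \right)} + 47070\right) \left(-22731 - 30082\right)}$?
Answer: $- \frac{37}{91974737321} \approx -4.0228 \cdot 10^{-10}$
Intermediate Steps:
$n{\left(A \right)} = - \frac{73}{37}$ ($n{\left(A \right)} = \left(-73\right) \frac{1}{37} = - \frac{73}{37}$)
$\frac{1}{\left(n{\left(-187 \right)} + 47070\right) \left(-22731 - 30082\right)} = \frac{1}{\left(- \frac{73}{37} + 47070\right) \left(-22731 - 30082\right)} = \frac{1}{\frac{1741517}{37} \left(-52813\right)} = \frac{1}{- \frac{91974737321}{37}} = - \frac{37}{91974737321}$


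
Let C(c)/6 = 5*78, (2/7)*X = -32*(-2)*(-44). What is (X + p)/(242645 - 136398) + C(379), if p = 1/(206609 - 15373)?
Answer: 47542823201265/20318251292 ≈ 2339.9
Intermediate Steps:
X = -9856 (X = 7*(-32*(-2)*(-44))/2 = 7*(64*(-44))/2 = (7/2)*(-2816) = -9856)
p = 1/191236 ≈ 5.2291e-6
C(c) = 2340 (C(c) = 6*(5*78) = 6*390 = 2340)
(X + p)/(242645 - 136398) + C(379) = (-9856 + 1/191236)/(242645 - 136398) + 2340 = -1884822015/191236/106247 + 2340 = -1884822015/191236*1/106247 + 2340 = -1884822015/20318251292 + 2340 = 47542823201265/20318251292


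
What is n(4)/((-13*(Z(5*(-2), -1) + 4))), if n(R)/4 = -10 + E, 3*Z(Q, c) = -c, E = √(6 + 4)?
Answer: 120/169 - 12*√10/169 ≈ 0.48552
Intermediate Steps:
E = √10 ≈ 3.1623
Z(Q, c) = -c/3 (Z(Q, c) = (-c)/3 = -c/3)
n(R) = -40 + 4*√10 (n(R) = 4*(-10 + √10) = -40 + 4*√10)
n(4)/((-13*(Z(5*(-2), -1) + 4))) = (-40 + 4*√10)/((-13*(-⅓*(-1) + 4))) = (-40 + 4*√10)/((-13*(⅓ + 4))) = (-40 + 4*√10)/((-13*13/3)) = (-40 + 4*√10)/(-169/3) = (-40 + 4*√10)*(-3/169) = 120/169 - 12*√10/169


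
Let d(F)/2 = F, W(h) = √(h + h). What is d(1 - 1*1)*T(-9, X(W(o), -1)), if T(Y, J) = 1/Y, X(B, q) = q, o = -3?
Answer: 0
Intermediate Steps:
W(h) = √2*√h (W(h) = √(2*h) = √2*√h)
d(F) = 2*F
d(1 - 1*1)*T(-9, X(W(o), -1)) = (2*(1 - 1*1))/(-9) = (2*(1 - 1))*(-⅑) = (2*0)*(-⅑) = 0*(-⅑) = 0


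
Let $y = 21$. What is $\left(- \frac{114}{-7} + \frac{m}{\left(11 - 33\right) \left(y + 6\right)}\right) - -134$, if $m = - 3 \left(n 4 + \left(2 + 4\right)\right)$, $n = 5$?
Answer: $\frac{104239}{693} \approx 150.42$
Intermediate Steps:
$m = -78$ ($m = - 3 \left(5 \cdot 4 + \left(2 + 4\right)\right) = - 3 \left(20 + 6\right) = \left(-3\right) 26 = -78$)
$\left(- \frac{114}{-7} + \frac{m}{\left(11 - 33\right) \left(y + 6\right)}\right) - -134 = \left(- \frac{114}{-7} - \frac{78}{\left(11 - 33\right) \left(21 + 6\right)}\right) - -134 = \left(\left(-114\right) \left(- \frac{1}{7}\right) - \frac{78}{\left(-22\right) 27}\right) + 134 = \left(\frac{114}{7} - \frac{78}{-594}\right) + 134 = \left(\frac{114}{7} - - \frac{13}{99}\right) + 134 = \left(\frac{114}{7} + \frac{13}{99}\right) + 134 = \frac{11377}{693} + 134 = \frac{104239}{693}$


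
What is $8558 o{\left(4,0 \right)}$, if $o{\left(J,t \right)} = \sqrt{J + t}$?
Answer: $17116$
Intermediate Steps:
$8558 o{\left(4,0 \right)} = 8558 \sqrt{4 + 0} = 8558 \sqrt{4} = 8558 \cdot 2 = 17116$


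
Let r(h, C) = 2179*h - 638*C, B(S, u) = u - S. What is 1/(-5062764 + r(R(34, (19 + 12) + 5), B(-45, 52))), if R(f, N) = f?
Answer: -1/5050564 ≈ -1.9800e-7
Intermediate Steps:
r(h, C) = -638*C + 2179*h
1/(-5062764 + r(R(34, (19 + 12) + 5), B(-45, 52))) = 1/(-5062764 + (-638*(52 - 1*(-45)) + 2179*34)) = 1/(-5062764 + (-638*(52 + 45) + 74086)) = 1/(-5062764 + (-638*97 + 74086)) = 1/(-5062764 + (-61886 + 74086)) = 1/(-5062764 + 12200) = 1/(-5050564) = -1/5050564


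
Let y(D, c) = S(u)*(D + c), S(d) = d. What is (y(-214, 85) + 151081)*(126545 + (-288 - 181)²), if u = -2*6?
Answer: 52886864274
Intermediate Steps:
u = -12
y(D, c) = -12*D - 12*c (y(D, c) = -12*(D + c) = -12*D - 12*c)
(y(-214, 85) + 151081)*(126545 + (-288 - 181)²) = ((-12*(-214) - 12*85) + 151081)*(126545 + (-288 - 181)²) = ((2568 - 1020) + 151081)*(126545 + (-469)²) = (1548 + 151081)*(126545 + 219961) = 152629*346506 = 52886864274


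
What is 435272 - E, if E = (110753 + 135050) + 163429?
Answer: 26040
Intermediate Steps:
E = 409232 (E = 245803 + 163429 = 409232)
435272 - E = 435272 - 1*409232 = 435272 - 409232 = 26040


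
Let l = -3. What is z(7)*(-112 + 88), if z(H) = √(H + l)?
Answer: -48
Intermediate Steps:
z(H) = √(-3 + H) (z(H) = √(H - 3) = √(-3 + H))
z(7)*(-112 + 88) = √(-3 + 7)*(-112 + 88) = √4*(-24) = 2*(-24) = -48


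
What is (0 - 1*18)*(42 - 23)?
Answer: -342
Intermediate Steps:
(0 - 1*18)*(42 - 23) = (0 - 18)*19 = -18*19 = -342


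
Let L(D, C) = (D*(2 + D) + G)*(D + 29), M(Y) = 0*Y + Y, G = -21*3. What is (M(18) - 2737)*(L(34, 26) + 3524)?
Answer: -208457573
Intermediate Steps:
G = -63
M(Y) = Y (M(Y) = 0 + Y = Y)
L(D, C) = (-63 + D*(2 + D))*(29 + D) (L(D, C) = (D*(2 + D) - 63)*(D + 29) = (-63 + D*(2 + D))*(29 + D))
(M(18) - 2737)*(L(34, 26) + 3524) = (18 - 2737)*((-1827 + 34**3 - 5*34 + 31*34**2) + 3524) = -2719*((-1827 + 39304 - 170 + 31*1156) + 3524) = -2719*((-1827 + 39304 - 170 + 35836) + 3524) = -2719*(73143 + 3524) = -2719*76667 = -208457573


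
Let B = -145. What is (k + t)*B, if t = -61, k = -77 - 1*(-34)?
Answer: 15080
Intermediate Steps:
k = -43 (k = -77 + 34 = -43)
(k + t)*B = (-43 - 61)*(-145) = -104*(-145) = 15080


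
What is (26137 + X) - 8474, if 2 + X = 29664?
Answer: 47325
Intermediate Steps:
X = 29662 (X = -2 + 29664 = 29662)
(26137 + X) - 8474 = (26137 + 29662) - 8474 = 55799 - 8474 = 47325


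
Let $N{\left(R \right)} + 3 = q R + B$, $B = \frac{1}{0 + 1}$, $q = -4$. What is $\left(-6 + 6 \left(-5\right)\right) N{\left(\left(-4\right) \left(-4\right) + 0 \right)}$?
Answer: $2376$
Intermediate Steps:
$B = 1$ ($B = 1^{-1} = 1$)
$N{\left(R \right)} = -2 - 4 R$ ($N{\left(R \right)} = -3 - \left(-1 + 4 R\right) = -2 - 4 R$)
$\left(-6 + 6 \left(-5\right)\right) N{\left(\left(-4\right) \left(-4\right) + 0 \right)} = \left(-6 + 6 \left(-5\right)\right) \left(-2 - 4 \left(\left(-4\right) \left(-4\right) + 0\right)\right) = \left(-6 - 30\right) \left(-2 - 4 \left(16 + 0\right)\right) = - 36 \left(-2 - 64\right) = \left(-36\right) \left(-66\right) = 2376$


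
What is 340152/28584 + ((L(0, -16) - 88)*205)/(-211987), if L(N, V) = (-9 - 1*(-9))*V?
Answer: 3025977391/252476517 ≈ 11.985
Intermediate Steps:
L(N, V) = 0 (L(N, V) = (-9 + 9)*V = 0*V = 0)
340152/28584 + ((L(0, -16) - 88)*205)/(-211987) = 340152/28584 + ((0 - 88)*205)/(-211987) = 340152*(1/28584) - 88*205*(-1/211987) = 14173/1191 - 18040*(-1/211987) = 14173/1191 + 18040/211987 = 3025977391/252476517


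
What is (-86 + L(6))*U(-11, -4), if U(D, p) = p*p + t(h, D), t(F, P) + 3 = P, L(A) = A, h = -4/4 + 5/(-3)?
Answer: -160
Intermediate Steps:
h = -8/3 (h = -4*¼ + 5*(-⅓) = -1 - 5/3 = -8/3 ≈ -2.6667)
t(F, P) = -3 + P
U(D, p) = -3 + D + p² (U(D, p) = p*p + (-3 + D) = p² + (-3 + D) = -3 + D + p²)
(-86 + L(6))*U(-11, -4) = (-86 + 6)*(-3 - 11 + (-4)²) = -80*(-3 - 11 + 16) = -80*2 = -160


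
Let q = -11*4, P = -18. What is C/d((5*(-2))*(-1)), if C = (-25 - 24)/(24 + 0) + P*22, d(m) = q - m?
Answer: 9553/1296 ≈ 7.3711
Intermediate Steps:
q = -44
d(m) = -44 - m
C = -9553/24 (C = (-25 - 24)/(24 + 0) - 18*22 = -49/24 - 396 = -9553/24 ≈ -398.04)
C/d((5*(-2))*(-1)) = -9553/(24*(-44 - 5*(-2)*(-1))) = -9553/(24*(-44 - (-10)*(-1))) = -9553/(24*(-44 - 1*10)) = -9553/(24*(-44 - 10)) = -9553/24/(-54) = -9553/24*(-1/54) = 9553/1296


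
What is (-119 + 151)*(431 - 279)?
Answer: 4864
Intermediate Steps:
(-119 + 151)*(431 - 279) = 32*152 = 4864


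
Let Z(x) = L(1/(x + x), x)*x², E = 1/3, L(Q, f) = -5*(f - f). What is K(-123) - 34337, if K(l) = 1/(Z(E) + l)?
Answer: -4223452/123 ≈ -34337.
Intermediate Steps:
L(Q, f) = 0 (L(Q, f) = -5*0 = 0)
E = ⅓ ≈ 0.33333
Z(x) = 0 (Z(x) = 0*x² = 0)
K(l) = 1/l (K(l) = 1/(0 + l) = 1/l)
K(-123) - 34337 = 1/(-123) - 34337 = -1/123 - 34337 = -4223452/123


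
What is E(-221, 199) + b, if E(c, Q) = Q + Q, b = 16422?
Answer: 16820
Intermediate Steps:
E(c, Q) = 2*Q
E(-221, 199) + b = 2*199 + 16422 = 398 + 16422 = 16820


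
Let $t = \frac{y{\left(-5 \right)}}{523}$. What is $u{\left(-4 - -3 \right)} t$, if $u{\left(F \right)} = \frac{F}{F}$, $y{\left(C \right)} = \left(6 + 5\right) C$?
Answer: $- \frac{55}{523} \approx -0.10516$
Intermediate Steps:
$y{\left(C \right)} = 11 C$
$u{\left(F \right)} = 1$
$t = - \frac{55}{523}$ ($t = \frac{11 \left(-5\right)}{523} = \left(-55\right) \frac{1}{523} = - \frac{55}{523} \approx -0.10516$)
$u{\left(-4 - -3 \right)} t = 1 \left(- \frac{55}{523}\right) = - \frac{55}{523}$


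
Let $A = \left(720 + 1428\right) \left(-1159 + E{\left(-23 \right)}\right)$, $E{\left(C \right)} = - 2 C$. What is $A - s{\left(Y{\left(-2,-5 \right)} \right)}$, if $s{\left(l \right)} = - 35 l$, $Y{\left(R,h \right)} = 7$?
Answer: $-2390479$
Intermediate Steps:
$A = -2390724$ ($A = \left(720 + 1428\right) \left(-1159 - -46\right) = 2148 \left(-1159 + 46\right) = 2148 \left(-1113\right) = -2390724$)
$A - s{\left(Y{\left(-2,-5 \right)} \right)} = -2390724 - \left(-35\right) 7 = -2390724 - -245 = -2390724 + 245 = -2390479$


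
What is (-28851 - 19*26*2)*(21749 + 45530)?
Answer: -2007538081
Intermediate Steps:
(-28851 - 19*26*2)*(21749 + 45530) = (-28851 - 494*2)*67279 = (-28851 - 988)*67279 = -29839*67279 = -2007538081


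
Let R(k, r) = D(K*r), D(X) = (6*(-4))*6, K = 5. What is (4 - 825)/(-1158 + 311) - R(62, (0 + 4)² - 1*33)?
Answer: 122789/847 ≈ 144.97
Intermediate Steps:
D(X) = -144 (D(X) = -24*6 = -144)
R(k, r) = -144
(4 - 825)/(-1158 + 311) - R(62, (0 + 4)² - 1*33) = (4 - 825)/(-1158 + 311) - 1*(-144) = -821/(-847) + 144 = -821*(-1/847) + 144 = 821/847 + 144 = 122789/847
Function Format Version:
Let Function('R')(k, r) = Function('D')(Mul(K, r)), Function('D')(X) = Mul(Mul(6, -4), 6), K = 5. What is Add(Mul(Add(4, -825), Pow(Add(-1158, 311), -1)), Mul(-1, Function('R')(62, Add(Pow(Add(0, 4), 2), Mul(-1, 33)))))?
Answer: Rational(122789, 847) ≈ 144.97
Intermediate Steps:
Function('D')(X) = -144 (Function('D')(X) = Mul(-24, 6) = -144)
Function('R')(k, r) = -144
Add(Mul(Add(4, -825), Pow(Add(-1158, 311), -1)), Mul(-1, Function('R')(62, Add(Pow(Add(0, 4), 2), Mul(-1, 33))))) = Add(Mul(Add(4, -825), Pow(Add(-1158, 311), -1)), Mul(-1, -144)) = Add(Mul(-821, Pow(-847, -1)), 144) = Add(Mul(-821, Rational(-1, 847)), 144) = Add(Rational(821, 847), 144) = Rational(122789, 847)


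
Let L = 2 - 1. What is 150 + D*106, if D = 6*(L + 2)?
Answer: 2058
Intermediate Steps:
L = 1
D = 18 (D = 6*(1 + 2) = 6*3 = 18)
150 + D*106 = 150 + 18*106 = 150 + 1908 = 2058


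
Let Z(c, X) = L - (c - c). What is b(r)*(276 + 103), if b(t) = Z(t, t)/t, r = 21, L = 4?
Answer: 1516/21 ≈ 72.190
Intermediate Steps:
Z(c, X) = 4 (Z(c, X) = 4 - (c - c) = 4 - 1*0 = 4 + 0 = 4)
b(t) = 4/t
b(r)*(276 + 103) = (4/21)*(276 + 103) = (4*(1/21))*379 = (4/21)*379 = 1516/21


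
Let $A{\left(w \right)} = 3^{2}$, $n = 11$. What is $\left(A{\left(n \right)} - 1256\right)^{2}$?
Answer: $1555009$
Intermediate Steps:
$A{\left(w \right)} = 9$
$\left(A{\left(n \right)} - 1256\right)^{2} = \left(9 - 1256\right)^{2} = \left(-1247\right)^{2} = 1555009$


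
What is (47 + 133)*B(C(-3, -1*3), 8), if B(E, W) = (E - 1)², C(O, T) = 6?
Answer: 4500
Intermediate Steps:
B(E, W) = (-1 + E)²
(47 + 133)*B(C(-3, -1*3), 8) = (47 + 133)*(-1 + 6)² = 180*5² = 180*25 = 4500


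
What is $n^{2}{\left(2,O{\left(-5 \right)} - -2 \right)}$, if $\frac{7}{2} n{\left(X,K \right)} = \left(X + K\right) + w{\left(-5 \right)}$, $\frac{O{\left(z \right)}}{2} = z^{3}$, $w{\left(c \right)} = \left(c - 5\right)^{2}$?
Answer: $\frac{85264}{49} \approx 1740.1$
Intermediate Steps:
$w{\left(c \right)} = \left(-5 + c\right)^{2}$
$O{\left(z \right)} = 2 z^{3}$
$n{\left(X,K \right)} = \frac{200}{7} + \frac{2 K}{7} + \frac{2 X}{7}$ ($n{\left(X,K \right)} = \frac{2 \left(\left(X + K\right) + \left(-5 - 5\right)^{2}\right)}{7} = \frac{2 \left(\left(K + X\right) + \left(-10\right)^{2}\right)}{7} = \frac{2 \left(\left(K + X\right) + 100\right)}{7} = \frac{2 \left(100 + K + X\right)}{7} = \frac{200}{7} + \frac{2 K}{7} + \frac{2 X}{7}$)
$n^{2}{\left(2,O{\left(-5 \right)} - -2 \right)} = \left(\frac{200}{7} + \frac{2 \left(2 \left(-5\right)^{3} - -2\right)}{7} + \frac{2}{7} \cdot 2\right)^{2} = \left(\frac{200}{7} + \frac{2 \left(2 \left(-125\right) + 2\right)}{7} + \frac{4}{7}\right)^{2} = \left(\frac{200}{7} + \frac{2 \left(-250 + 2\right)}{7} + \frac{4}{7}\right)^{2} = \left(\frac{200}{7} + \frac{2}{7} \left(-248\right) + \frac{4}{7}\right)^{2} = \left(\frac{200}{7} - \frac{496}{7} + \frac{4}{7}\right)^{2} = \left(- \frac{292}{7}\right)^{2} = \frac{85264}{49}$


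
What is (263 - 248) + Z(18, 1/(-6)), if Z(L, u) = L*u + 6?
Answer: 18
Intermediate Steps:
Z(L, u) = 6 + L*u
(263 - 248) + Z(18, 1/(-6)) = (263 - 248) + (6 + 18/(-6)) = 15 + (6 + 18*(-⅙)) = 15 + (6 - 3) = 15 + 3 = 18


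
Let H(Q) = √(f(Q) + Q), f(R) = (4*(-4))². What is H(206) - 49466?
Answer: -49466 + √462 ≈ -49445.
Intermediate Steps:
f(R) = 256 (f(R) = (-16)² = 256)
H(Q) = √(256 + Q)
H(206) - 49466 = √(256 + 206) - 49466 = √462 - 49466 = -49466 + √462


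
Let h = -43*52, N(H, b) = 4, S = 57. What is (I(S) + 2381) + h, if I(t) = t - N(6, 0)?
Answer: 198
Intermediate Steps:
I(t) = -4 + t (I(t) = t - 1*4 = t - 4 = -4 + t)
h = -2236
(I(S) + 2381) + h = ((-4 + 57) + 2381) - 2236 = (53 + 2381) - 2236 = 2434 - 2236 = 198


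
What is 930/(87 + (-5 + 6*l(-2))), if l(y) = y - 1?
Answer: 465/32 ≈ 14.531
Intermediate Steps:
l(y) = -1 + y
930/(87 + (-5 + 6*l(-2))) = 930/(87 + (-5 + 6*(-1 - 2))) = 930/(87 + (-5 + 6*(-3))) = 930/(87 + (-5 - 18)) = 930/(87 - 23) = 930/64 = (1/64)*930 = 465/32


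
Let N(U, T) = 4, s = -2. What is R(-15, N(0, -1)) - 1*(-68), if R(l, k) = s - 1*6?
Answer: 60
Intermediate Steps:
R(l, k) = -8 (R(l, k) = -2 - 1*6 = -2 - 6 = -8)
R(-15, N(0, -1)) - 1*(-68) = -8 - 1*(-68) = -8 + 68 = 60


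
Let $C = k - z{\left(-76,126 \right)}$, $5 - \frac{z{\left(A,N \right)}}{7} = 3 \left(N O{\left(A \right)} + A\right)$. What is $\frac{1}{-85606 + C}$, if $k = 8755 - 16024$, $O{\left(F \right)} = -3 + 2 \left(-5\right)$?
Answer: $- \frac{1}{128904} \approx -7.7577 \cdot 10^{-6}$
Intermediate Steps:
$O{\left(F \right)} = -13$ ($O{\left(F \right)} = -3 - 10 = -13$)
$z{\left(A,N \right)} = 35 - 21 A + 273 N$ ($z{\left(A,N \right)} = 35 - 7 \cdot 3 \left(N \left(-13\right) + A\right) = 35 - 7 \cdot 3 \left(- 13 N + A\right) = 35 - 7 \cdot 3 \left(A - 13 N\right) = 35 - 7 \left(- 39 N + 3 A\right) = 35 - \left(- 273 N + 21 A\right) = 35 - 21 A + 273 N$)
$k = -7269$
$C = -43298$ ($C = -7269 - \left(35 - -1596 + 273 \cdot 126\right) = -7269 - \left(35 + 1596 + 34398\right) = -7269 - 36029 = -43298$)
$\frac{1}{-85606 + C} = \frac{1}{-85606 - 43298} = \frac{1}{-128904} = - \frac{1}{128904}$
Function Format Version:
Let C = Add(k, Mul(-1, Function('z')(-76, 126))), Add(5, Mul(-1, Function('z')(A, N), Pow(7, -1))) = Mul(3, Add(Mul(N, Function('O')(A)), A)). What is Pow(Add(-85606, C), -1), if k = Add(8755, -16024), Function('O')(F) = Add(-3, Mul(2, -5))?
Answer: Rational(-1, 128904) ≈ -7.7577e-6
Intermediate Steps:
Function('O')(F) = -13 (Function('O')(F) = Add(-3, -10) = -13)
Function('z')(A, N) = Add(35, Mul(-21, A), Mul(273, N)) (Function('z')(A, N) = Add(35, Mul(-7, Mul(3, Add(Mul(N, -13), A)))) = Add(35, Mul(-7, Mul(3, Add(Mul(-13, N), A)))) = Add(35, Mul(-7, Mul(3, Add(A, Mul(-13, N))))) = Add(35, Mul(-7, Add(Mul(-39, N), Mul(3, A)))) = Add(35, Add(Mul(-21, A), Mul(273, N))) = Add(35, Mul(-21, A), Mul(273, N)))
k = -7269
C = -43298 (C = Add(-7269, Mul(-1, Add(35, Mul(-21, -76), Mul(273, 126)))) = Add(-7269, Mul(-1, Add(35, 1596, 34398))) = Add(-7269, Mul(-1, 36029)) = Add(-7269, -36029) = -43298)
Pow(Add(-85606, C), -1) = Pow(Add(-85606, -43298), -1) = Pow(-128904, -1) = Rational(-1, 128904)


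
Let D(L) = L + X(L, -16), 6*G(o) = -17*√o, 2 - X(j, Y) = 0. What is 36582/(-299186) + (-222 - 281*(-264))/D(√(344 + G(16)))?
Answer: -33201609861/73749349 + 36981*√2994/493 ≈ 3654.3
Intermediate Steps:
X(j, Y) = 2 (X(j, Y) = 2 - 1*0 = 2 + 0 = 2)
G(o) = -17*√o/6 (G(o) = (-17*√o)/6 = -17*√o/6)
D(L) = 2 + L (D(L) = L + 2 = 2 + L)
36582/(-299186) + (-222 - 281*(-264))/D(√(344 + G(16))) = 36582/(-299186) + (-222 - 281*(-264))/(2 + √(344 - 17*√16/6)) = 36582*(-1/299186) + (-222 + 74184)/(2 + √(344 - 17/6*4)) = -18291/149593 + 73962/(2 + √(344 - 34/3)) = -18291/149593 + 73962/(2 + √(998/3)) = -18291/149593 + 73962/(2 + √2994/3)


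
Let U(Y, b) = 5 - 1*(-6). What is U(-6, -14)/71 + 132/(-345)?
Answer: -1859/8165 ≈ -0.22768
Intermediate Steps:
U(Y, b) = 11 (U(Y, b) = 5 + 6 = 11)
U(-6, -14)/71 + 132/(-345) = 11/71 + 132/(-345) = 11*(1/71) + 132*(-1/345) = 11/71 - 44/115 = -1859/8165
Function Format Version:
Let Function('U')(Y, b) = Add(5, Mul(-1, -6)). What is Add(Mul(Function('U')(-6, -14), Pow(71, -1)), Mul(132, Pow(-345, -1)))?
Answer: Rational(-1859, 8165) ≈ -0.22768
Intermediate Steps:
Function('U')(Y, b) = 11 (Function('U')(Y, b) = Add(5, 6) = 11)
Add(Mul(Function('U')(-6, -14), Pow(71, -1)), Mul(132, Pow(-345, -1))) = Add(Mul(11, Pow(71, -1)), Mul(132, Pow(-345, -1))) = Add(Mul(11, Rational(1, 71)), Mul(132, Rational(-1, 345))) = Add(Rational(11, 71), Rational(-44, 115)) = Rational(-1859, 8165)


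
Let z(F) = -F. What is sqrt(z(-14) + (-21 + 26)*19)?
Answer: sqrt(109) ≈ 10.440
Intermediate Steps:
sqrt(z(-14) + (-21 + 26)*19) = sqrt(-1*(-14) + (-21 + 26)*19) = sqrt(14 + 5*19) = sqrt(14 + 95) = sqrt(109)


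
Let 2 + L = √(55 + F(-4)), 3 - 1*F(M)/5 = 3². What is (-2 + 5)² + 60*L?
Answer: 189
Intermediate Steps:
F(M) = -30 (F(M) = 15 - 5*3² = 15 - 5*9 = 15 - 45 = -30)
L = 3 (L = -2 + √(55 - 30) = -2 + √25 = -2 + 5 = 3)
(-2 + 5)² + 60*L = (-2 + 5)² + 60*3 = 3² + 180 = 9 + 180 = 189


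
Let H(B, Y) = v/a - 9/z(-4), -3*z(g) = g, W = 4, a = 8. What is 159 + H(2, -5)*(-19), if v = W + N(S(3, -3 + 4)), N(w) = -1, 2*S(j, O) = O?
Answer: 2241/8 ≈ 280.13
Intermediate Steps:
S(j, O) = O/2
z(g) = -g/3
v = 3 (v = 4 - 1 = 3)
H(B, Y) = -51/8 (H(B, Y) = 3/8 - 9/((-⅓*(-4))) = 3*(⅛) - 9/4/3 = 3/8 - 9*¾ = 3/8 - 27/4 = -51/8)
159 + H(2, -5)*(-19) = 159 - 51/8*(-19) = 159 + 969/8 = 2241/8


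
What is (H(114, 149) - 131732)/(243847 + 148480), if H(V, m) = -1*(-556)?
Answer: -131176/392327 ≈ -0.33435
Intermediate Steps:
H(V, m) = 556
(H(114, 149) - 131732)/(243847 + 148480) = (556 - 131732)/(243847 + 148480) = -131176/392327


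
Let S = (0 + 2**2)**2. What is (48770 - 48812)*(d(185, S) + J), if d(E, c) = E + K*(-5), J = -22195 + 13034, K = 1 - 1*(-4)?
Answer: 378042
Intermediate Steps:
K = 5 (K = 1 + 4 = 5)
S = 16 (S = (0 + 4)**2 = 4**2 = 16)
J = -9161
d(E, c) = -25 + E (d(E, c) = E + 5*(-5) = E - 25 = -25 + E)
(48770 - 48812)*(d(185, S) + J) = (48770 - 48812)*((-25 + 185) - 9161) = -42*(160 - 9161) = -42*(-9001) = 378042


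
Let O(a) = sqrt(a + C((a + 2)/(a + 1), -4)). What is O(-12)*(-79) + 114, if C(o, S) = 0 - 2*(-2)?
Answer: 114 - 158*I*sqrt(2) ≈ 114.0 - 223.45*I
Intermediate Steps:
C(o, S) = 4 (C(o, S) = 0 + 4 = 4)
O(a) = sqrt(4 + a) (O(a) = sqrt(a + 4) = sqrt(4 + a))
O(-12)*(-79) + 114 = sqrt(4 - 12)*(-79) + 114 = sqrt(-8)*(-79) + 114 = (2*I*sqrt(2))*(-79) + 114 = -158*I*sqrt(2) + 114 = 114 - 158*I*sqrt(2)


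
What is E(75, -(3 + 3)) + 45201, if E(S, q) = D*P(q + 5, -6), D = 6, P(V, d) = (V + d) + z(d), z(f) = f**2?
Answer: 45375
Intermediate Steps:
P(V, d) = V + d + d**2 (P(V, d) = (V + d) + d**2 = V + d + d**2)
E(S, q) = 210 + 6*q (E(S, q) = 6*((q + 5) - 6 + (-6)**2) = 6*((5 + q) - 6 + 36) = 6*(35 + q) = 210 + 6*q)
E(75, -(3 + 3)) + 45201 = (210 + 6*(-(3 + 3))) + 45201 = (210 + 6*(-1*6)) + 45201 = (210 + 6*(-6)) + 45201 = (210 - 36) + 45201 = 174 + 45201 = 45375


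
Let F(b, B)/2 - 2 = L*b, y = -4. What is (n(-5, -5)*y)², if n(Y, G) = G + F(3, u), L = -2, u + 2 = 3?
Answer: 2704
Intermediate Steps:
u = 1 (u = -2 + 3 = 1)
F(b, B) = 4 - 4*b (F(b, B) = 4 + 2*(-2*b) = 4 - 4*b)
n(Y, G) = -8 + G (n(Y, G) = G + (4 - 4*3) = G + (4 - 12) = G - 8 = -8 + G)
(n(-5, -5)*y)² = ((-8 - 5)*(-4))² = (-13*(-4))² = 52² = 2704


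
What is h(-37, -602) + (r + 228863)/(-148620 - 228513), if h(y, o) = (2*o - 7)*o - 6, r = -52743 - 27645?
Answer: 274935842653/377133 ≈ 7.2902e+5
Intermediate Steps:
r = -80388
h(y, o) = -6 + o*(-7 + 2*o) (h(y, o) = (-7 + 2*o)*o - 6 = o*(-7 + 2*o) - 6 = -6 + o*(-7 + 2*o))
h(-37, -602) + (r + 228863)/(-148620 - 228513) = (-6 - 7*(-602) + 2*(-602)**2) + (-80388 + 228863)/(-148620 - 228513) = (-6 + 4214 + 2*362404) + 148475/(-377133) = (-6 + 4214 + 724808) + 148475*(-1/377133) = 729016 - 148475/377133 = 274935842653/377133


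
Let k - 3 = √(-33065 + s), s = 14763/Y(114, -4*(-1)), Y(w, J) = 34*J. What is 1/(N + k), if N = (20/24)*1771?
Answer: 1810092/2717163079 - 18*I*√152390618/2717163079 ≈ 0.00066617 - 8.1778e-5*I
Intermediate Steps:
N = 8855/6 (N = (20*(1/24))*1771 = (⅚)*1771 = 8855/6 ≈ 1475.8)
s = 14763/136 (s = 14763/((34*(-4*(-1)))) = 14763/((34*4)) = 14763/136 ≈ 108.55)
k = 3 + I*√152390618/68 (k = 3 + √(-33065 + 14763/136) = 3 + √(-4482077/136) = 3 + I*√152390618/68 ≈ 3.0 + 181.54*I)
1/(N + k) = 1/(8855/6 + (3 + I*√152390618/68)) = 1/(8873/6 + I*√152390618/68)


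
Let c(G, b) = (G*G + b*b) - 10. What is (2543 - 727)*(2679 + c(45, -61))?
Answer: 15281640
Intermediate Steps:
c(G, b) = -10 + G² + b² (c(G, b) = (G² + b²) - 10 = -10 + G² + b²)
(2543 - 727)*(2679 + c(45, -61)) = (2543 - 727)*(2679 + (-10 + 45² + (-61)²)) = 1816*(2679 + (-10 + 2025 + 3721)) = 1816*(2679 + 5736) = 1816*8415 = 15281640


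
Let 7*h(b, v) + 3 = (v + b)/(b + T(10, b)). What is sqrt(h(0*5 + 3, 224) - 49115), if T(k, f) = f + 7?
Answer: I*sqrt(406704207)/91 ≈ 221.61*I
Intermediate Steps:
T(k, f) = 7 + f
h(b, v) = -3/7 + (b + v)/(7*(7 + 2*b)) (h(b, v) = -3/7 + ((v + b)/(b + (7 + b)))/7 = -3/7 + ((b + v)/(7 + 2*b))/7 = -3/7 + (b + v)/(7*(7 + 2*b)))
sqrt(h(0*5 + 3, 224) - 49115) = sqrt((-21 + 224 - 5*(0*5 + 3))/(7*(7 + 2*(0*5 + 3))) - 49115) = sqrt((-21 + 224 - 5*(0 + 3))/(7*(7 + 2*(0 + 3))) - 49115) = sqrt((-21 + 224 - 5*3)/(7*(7 + 2*3)) - 49115) = sqrt((-21 + 224 - 15)/(7*(7 + 6)) - 49115) = sqrt((1/7)*188/13 - 49115) = sqrt((1/7)*(1/13)*188 - 49115) = sqrt(188/91 - 49115) = sqrt(-4469277/91) = I*sqrt(406704207)/91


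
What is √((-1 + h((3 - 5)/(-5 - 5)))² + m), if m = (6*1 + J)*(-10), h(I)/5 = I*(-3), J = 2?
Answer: 8*I ≈ 8.0*I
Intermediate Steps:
h(I) = -15*I (h(I) = 5*(I*(-3)) = 5*(-3*I) = -15*I)
m = -80 (m = (6*1 + 2)*(-10) = (6 + 2)*(-10) = 8*(-10) = -80)
√((-1 + h((3 - 5)/(-5 - 5)))² + m) = √((-1 - 15*(3 - 5)/(-5 - 5))² - 80) = √((-1 - (-30)/(-10))² - 80) = √((-1 - (-30)*(-1)/10)² - 80) = √((-1 - 15*⅕)² - 80) = √((-1 - 3)² - 80) = √((-4)² - 80) = √(16 - 80) = √(-64) = 8*I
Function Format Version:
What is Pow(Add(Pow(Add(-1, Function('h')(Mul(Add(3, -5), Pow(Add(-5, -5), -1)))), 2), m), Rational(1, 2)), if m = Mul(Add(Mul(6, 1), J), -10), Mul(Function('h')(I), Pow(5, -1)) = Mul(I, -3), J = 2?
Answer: Mul(8, I) ≈ Mul(8.0000, I)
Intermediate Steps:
Function('h')(I) = Mul(-15, I) (Function('h')(I) = Mul(5, Mul(I, -3)) = Mul(5, Mul(-3, I)) = Mul(-15, I))
m = -80 (m = Mul(Add(Mul(6, 1), 2), -10) = Mul(Add(6, 2), -10) = Mul(8, -10) = -80)
Pow(Add(Pow(Add(-1, Function('h')(Mul(Add(3, -5), Pow(Add(-5, -5), -1)))), 2), m), Rational(1, 2)) = Pow(Add(Pow(Add(-1, Mul(-15, Mul(Add(3, -5), Pow(Add(-5, -5), -1)))), 2), -80), Rational(1, 2)) = Pow(Add(Pow(Add(-1, Mul(-15, Mul(-2, Pow(-10, -1)))), 2), -80), Rational(1, 2)) = Pow(Add(Pow(Add(-1, Mul(-15, Mul(-2, Rational(-1, 10)))), 2), -80), Rational(1, 2)) = Pow(Add(Pow(Add(-1, Mul(-15, Rational(1, 5))), 2), -80), Rational(1, 2)) = Pow(Add(Pow(Add(-1, -3), 2), -80), Rational(1, 2)) = Pow(Add(Pow(-4, 2), -80), Rational(1, 2)) = Pow(Add(16, -80), Rational(1, 2)) = Pow(-64, Rational(1, 2)) = Mul(8, I)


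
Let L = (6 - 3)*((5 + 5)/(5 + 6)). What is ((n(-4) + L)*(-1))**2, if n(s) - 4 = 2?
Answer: 9216/121 ≈ 76.165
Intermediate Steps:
n(s) = 6 (n(s) = 4 + 2 = 6)
L = 30/11 (L = 3*(10/11) = 30/11 ≈ 2.7273)
((n(-4) + L)*(-1))**2 = ((6 + 30/11)*(-1))**2 = ((96/11)*(-1))**2 = (-96/11)**2 = 9216/121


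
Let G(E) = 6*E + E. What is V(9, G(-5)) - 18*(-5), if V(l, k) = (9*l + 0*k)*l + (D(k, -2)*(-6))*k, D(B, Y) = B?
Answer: -6531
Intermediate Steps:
G(E) = 7*E
V(l, k) = -6*k**2 + 9*l**2 (V(l, k) = (9*l + 0*k)*l + (k*(-6))*k = (9*l + 0)*l + (-6*k)*k = (9*l)*l - 6*k**2 = 9*l**2 - 6*k**2 = -6*k**2 + 9*l**2)
V(9, G(-5)) - 18*(-5) = (-6*(7*(-5))**2 + 9*9**2) - 18*(-5) = (-6*(-35)**2 + 9*81) + 90 = (-6*1225 + 729) + 90 = (-7350 + 729) + 90 = -6621 + 90 = -6531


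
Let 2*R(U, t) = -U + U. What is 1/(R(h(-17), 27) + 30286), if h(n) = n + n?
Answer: 1/30286 ≈ 3.3019e-5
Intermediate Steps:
h(n) = 2*n
R(U, t) = 0 (R(U, t) = (-U + U)/2 = (½)*0 = 0)
1/(R(h(-17), 27) + 30286) = 1/(0 + 30286) = 1/30286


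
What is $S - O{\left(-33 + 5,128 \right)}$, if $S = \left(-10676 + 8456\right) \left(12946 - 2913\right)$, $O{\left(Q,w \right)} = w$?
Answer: $-22273388$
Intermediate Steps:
$S = -22273260$ ($S = \left(-2220\right) 10033 = -22273260$)
$S - O{\left(-33 + 5,128 \right)} = -22273260 - 128 = -22273388$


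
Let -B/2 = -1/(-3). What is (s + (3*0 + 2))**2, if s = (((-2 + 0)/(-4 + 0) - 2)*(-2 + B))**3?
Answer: 4356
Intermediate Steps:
B = -2/3 (B = -(-2)/(-3) = -(-2)*(-1)/3 = -2*1/3 = -2/3 ≈ -0.66667)
s = 64 (s = (((-2 + 0)/(-4 + 0) - 2)*(-2 - 2/3))**3 = ((-2/(-4) - 2)*(-8/3))**3 = ((-2*(-1/4) - 2)*(-8/3))**3 = ((1/2 - 2)*(-8/3))**3 = (-3/2*(-8/3))**3 = 4**3 = 64)
(s + (3*0 + 2))**2 = (64 + (3*0 + 2))**2 = (64 + (0 + 2))**2 = (64 + 2)**2 = 66**2 = 4356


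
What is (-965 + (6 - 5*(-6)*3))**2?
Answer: 755161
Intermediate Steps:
(-965 + (6 - 5*(-6)*3))**2 = (-965 + (6 + 30*3))**2 = (-965 + (6 + 90))**2 = (-965 + 96)**2 = (-869)**2 = 755161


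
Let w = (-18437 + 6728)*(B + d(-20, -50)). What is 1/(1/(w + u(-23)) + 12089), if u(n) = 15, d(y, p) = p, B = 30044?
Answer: 351199731/4245653548058 ≈ 8.2720e-5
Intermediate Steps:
w = -351199746 (w = (-18437 + 6728)*(30044 - 50) = -11709*29994 = -351199746)
1/(1/(w + u(-23)) + 12089) = 1/(1/(-351199746 + 15) + 12089) = 1/(1/(-351199731) + 12089) = 1/(-1/351199731 + 12089) = 1/(4245653548058/351199731) = 351199731/4245653548058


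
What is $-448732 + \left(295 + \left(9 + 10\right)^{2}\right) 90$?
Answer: $-389692$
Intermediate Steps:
$-448732 + \left(295 + \left(9 + 10\right)^{2}\right) 90 = -448732 + \left(295 + 19^{2}\right) 90 = -448732 + \left(295 + 361\right) 90 = -448732 + 656 \cdot 90 = -448732 + 59040 = -389692$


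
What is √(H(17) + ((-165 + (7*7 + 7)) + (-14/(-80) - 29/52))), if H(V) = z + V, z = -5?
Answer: I*√6583070/260 ≈ 9.8683*I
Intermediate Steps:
H(V) = -5 + V
√(H(17) + ((-165 + (7*7 + 7)) + (-14/(-80) - 29/52))) = √((-5 + 17) + ((-165 + (7*7 + 7)) + (-14/(-80) - 29/52))) = √(12 + ((-165 + (49 + 7)) + (-14*(-1/80) - 29*1/52))) = √(12 + ((-165 + 56) + (7/40 - 29/52))) = √(12 + (-109 - 199/520)) = √(12 - 56879/520) = √(-50639/520) = I*√6583070/260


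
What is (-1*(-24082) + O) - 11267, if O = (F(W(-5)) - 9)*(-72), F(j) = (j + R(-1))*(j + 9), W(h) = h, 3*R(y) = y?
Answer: 14999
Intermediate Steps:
R(y) = y/3
F(j) = (9 + j)*(-⅓ + j) (F(j) = (j + (⅓)*(-1))*(j + 9) = (j - ⅓)*(9 + j) = (-⅓ + j)*(9 + j) = (9 + j)*(-⅓ + j))
O = 2184 (O = ((-3 + (-5)² + (26/3)*(-5)) - 9)*(-72) = ((-3 + 25 - 130/3) - 9)*(-72) = (-64/3 - 9)*(-72) = -91/3*(-72) = 2184)
(-1*(-24082) + O) - 11267 = (-1*(-24082) + 2184) - 11267 = (24082 + 2184) - 11267 = 26266 - 11267 = 14999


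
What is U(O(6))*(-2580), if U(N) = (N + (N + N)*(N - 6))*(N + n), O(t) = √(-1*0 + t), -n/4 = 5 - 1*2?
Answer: 541800 - 371520*√6 ≈ -3.6823e+5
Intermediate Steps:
n = -12 (n = -4*(5 - 1*2) = -4*(5 - 2) = -4*3 = -12)
O(t) = √t (O(t) = √(0 + t) = √t)
U(N) = (-12 + N)*(N + 2*N*(-6 + N)) (U(N) = (N + (N + N)*(N - 6))*(N - 12) = (N + (2*N)*(-6 + N))*(-12 + N) = (N + 2*N*(-6 + N))*(-12 + N) = (-12 + N)*(N + 2*N*(-6 + N)))
U(O(6))*(-2580) = (√6*(132 - 35*√6 + 2*(√6)²))*(-2580) = (√6*(132 - 35*√6 + 2*6))*(-2580) = (√6*(132 - 35*√6 + 12))*(-2580) = (√6*(144 - 35*√6))*(-2580) = -2580*√6*(144 - 35*√6)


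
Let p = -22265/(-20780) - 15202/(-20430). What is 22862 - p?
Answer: 970495754329/42453540 ≈ 22860.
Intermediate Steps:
p = 77077151/42453540 (p = -22265*(-1/20780) - 15202*(-1/20430) = 4453/4156 + 7601/10215 = 77077151/42453540 ≈ 1.8156)
22862 - p = 22862 - 1*77077151/42453540 = 22862 - 77077151/42453540 = 970495754329/42453540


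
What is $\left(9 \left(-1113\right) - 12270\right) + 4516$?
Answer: $-17771$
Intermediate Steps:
$\left(9 \left(-1113\right) - 12270\right) + 4516 = \left(-10017 - 12270\right) + 4516 = -22287 + 4516 = -17771$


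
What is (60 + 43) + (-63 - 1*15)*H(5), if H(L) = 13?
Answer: -911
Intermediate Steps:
(60 + 43) + (-63 - 1*15)*H(5) = (60 + 43) + (-63 - 1*15)*13 = 103 + (-63 - 15)*13 = 103 - 78*13 = 103 - 1014 = -911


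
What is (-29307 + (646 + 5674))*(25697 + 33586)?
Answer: -1362738321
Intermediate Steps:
(-29307 + (646 + 5674))*(25697 + 33586) = (-29307 + 6320)*59283 = -22987*59283 = -1362738321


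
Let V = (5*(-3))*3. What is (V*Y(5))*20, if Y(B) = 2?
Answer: -1800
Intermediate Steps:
V = -45 (V = -15*3 = -45)
(V*Y(5))*20 = -45*2*20 = -90*20 = -1800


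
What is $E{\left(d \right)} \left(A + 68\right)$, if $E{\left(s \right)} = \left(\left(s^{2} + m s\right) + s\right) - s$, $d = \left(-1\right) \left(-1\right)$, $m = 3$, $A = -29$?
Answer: $156$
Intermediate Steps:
$d = 1$
$E{\left(s \right)} = s^{2} + 3 s$ ($E{\left(s \right)} = \left(\left(s^{2} + 3 s\right) + s\right) - s = \left(s^{2} + 4 s\right) - s = s^{2} + 3 s$)
$E{\left(d \right)} \left(A + 68\right) = 1 \left(3 + 1\right) \left(-29 + 68\right) = 1 \cdot 4 \cdot 39 = 4 \cdot 39 = 156$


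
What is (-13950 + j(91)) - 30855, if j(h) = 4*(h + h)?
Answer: -44077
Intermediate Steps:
j(h) = 8*h (j(h) = 4*(2*h) = 8*h)
(-13950 + j(91)) - 30855 = (-13950 + 8*91) - 30855 = (-13950 + 728) - 30855 = -13222 - 30855 = -44077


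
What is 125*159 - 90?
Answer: 19785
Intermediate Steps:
125*159 - 90 = 19875 - 90 = 19785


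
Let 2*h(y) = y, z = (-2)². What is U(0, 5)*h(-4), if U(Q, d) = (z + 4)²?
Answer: -128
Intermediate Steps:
z = 4
h(y) = y/2
U(Q, d) = 64 (U(Q, d) = (4 + 4)² = 8² = 64)
U(0, 5)*h(-4) = 64*((½)*(-4)) = 64*(-2) = -128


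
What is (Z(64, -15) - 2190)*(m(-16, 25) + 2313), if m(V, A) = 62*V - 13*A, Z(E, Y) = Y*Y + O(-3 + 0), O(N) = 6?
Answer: -1951164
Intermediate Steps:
Z(E, Y) = 6 + Y² (Z(E, Y) = Y*Y + 6 = Y² + 6 = 6 + Y²)
m(V, A) = -13*A + 62*V
(Z(64, -15) - 2190)*(m(-16, 25) + 2313) = ((6 + (-15)²) - 2190)*((-13*25 + 62*(-16)) + 2313) = ((6 + 225) - 2190)*((-325 - 992) + 2313) = (231 - 2190)*(-1317 + 2313) = -1959*996 = -1951164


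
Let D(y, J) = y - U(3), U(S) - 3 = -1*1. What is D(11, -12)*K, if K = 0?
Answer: 0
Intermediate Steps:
U(S) = 2 (U(S) = 3 - 1*1 = 3 - 1 = 2)
D(y, J) = -2 + y (D(y, J) = y - 1*2 = y - 2 = -2 + y)
D(11, -12)*K = (-2 + 11)*0 = 9*0 = 0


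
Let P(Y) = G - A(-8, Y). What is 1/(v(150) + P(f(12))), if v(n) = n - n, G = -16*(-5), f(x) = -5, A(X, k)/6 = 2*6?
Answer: ⅛ ≈ 0.12500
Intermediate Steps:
A(X, k) = 72 (A(X, k) = 6*(2*6) = 6*12 = 72)
G = 80
v(n) = 0
P(Y) = 8 (P(Y) = 80 - 1*72 = 80 - 72 = 8)
1/(v(150) + P(f(12))) = 1/(0 + 8) = 1/8 = ⅛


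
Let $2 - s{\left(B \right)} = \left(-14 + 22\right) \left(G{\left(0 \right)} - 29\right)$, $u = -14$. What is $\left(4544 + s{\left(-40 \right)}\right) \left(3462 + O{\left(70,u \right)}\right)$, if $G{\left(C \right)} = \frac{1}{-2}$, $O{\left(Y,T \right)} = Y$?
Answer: $16890024$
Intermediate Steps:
$G{\left(C \right)} = - \frac{1}{2}$
$s{\left(B \right)} = 238$ ($s{\left(B \right)} = 2 - \left(-14 + 22\right) \left(- \frac{1}{2} - 29\right) = 2 - 8 \left(- \frac{59}{2}\right) = 2 - -236 = 2 + 236 = 238$)
$\left(4544 + s{\left(-40 \right)}\right) \left(3462 + O{\left(70,u \right)}\right) = \left(4544 + 238\right) \left(3462 + 70\right) = 4782 \cdot 3532 = 16890024$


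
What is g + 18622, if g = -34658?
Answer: -16036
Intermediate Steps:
g + 18622 = -34658 + 18622 = -16036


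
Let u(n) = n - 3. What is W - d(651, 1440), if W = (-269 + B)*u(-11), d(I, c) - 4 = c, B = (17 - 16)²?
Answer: 2308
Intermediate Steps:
B = 1 (B = 1² = 1)
u(n) = -3 + n
d(I, c) = 4 + c
W = 3752 (W = (-269 + 1)*(-3 - 11) = -268*(-14) = 3752)
W - d(651, 1440) = 3752 - (4 + 1440) = 3752 - 1*1444 = 3752 - 1444 = 2308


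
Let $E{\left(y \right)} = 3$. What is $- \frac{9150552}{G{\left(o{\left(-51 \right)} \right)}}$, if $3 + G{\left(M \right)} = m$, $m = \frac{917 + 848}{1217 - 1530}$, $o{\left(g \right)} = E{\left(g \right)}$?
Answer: $\frac{358015347}{338} \approx 1.0592 \cdot 10^{6}$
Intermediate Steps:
$o{\left(g \right)} = 3$
$m = - \frac{1765}{313}$ ($m = \frac{1765}{-313} = 1765 \left(- \frac{1}{313}\right) = - \frac{1765}{313} \approx -5.639$)
$G{\left(M \right)} = - \frac{2704}{313}$ ($G{\left(M \right)} = -3 - \frac{1765}{313} = - \frac{2704}{313}$)
$- \frac{9150552}{G{\left(o{\left(-51 \right)} \right)}} = - \frac{9150552}{- \frac{2704}{313}} = - \frac{9150552 \left(-313\right)}{2704} = \left(-1\right) \left(- \frac{358015347}{338}\right) = \frac{358015347}{338}$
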